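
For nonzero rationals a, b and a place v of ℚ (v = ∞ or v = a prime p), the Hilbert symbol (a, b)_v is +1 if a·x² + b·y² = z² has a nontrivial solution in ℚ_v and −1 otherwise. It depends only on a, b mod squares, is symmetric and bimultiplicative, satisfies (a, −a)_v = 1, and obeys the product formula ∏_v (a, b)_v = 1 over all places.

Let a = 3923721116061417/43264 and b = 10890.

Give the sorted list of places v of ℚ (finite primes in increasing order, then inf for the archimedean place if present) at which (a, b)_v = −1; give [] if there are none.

Mod squares: a ≡ 33, b ≡ 10. Check v ∈ {∞, 2, 3, 5, 11, 13, 17, 19, 31}.
v=13: a=13^-2·(≡11), b=13^0·(≡9) mod 13; (11|13)=-1, (9|13)=+1; (−1)^{-2·0·6}·(-1)^0·(+1)^-2 = +1.
v=2: v_2(a)=-8, v_2(b)=1; units ≡ 1, 5 (mod 8); ε·ε+αω+βω = 0·0+-8·1+1·0 ≡ 0  ⇒  (a,b)_2 = +1.
v=17: a=17^2·(≡2), b=17^0·(≡10) mod 17; (2|17)=+1, (10|17)=-1; (−1)^{2·0·8}·(+1)^0·(-1)^2 = +1.
v=31: a=31^2·(≡4), b=31^0·(≡9) mod 31; (4|31)=+1, (9|31)=+1; (−1)^{2·0·15}·(+1)^0·(+1)^2 = +1.
v=19: a=19^2·(≡3), b=19^0·(≡3) mod 19; (3|19)=-1, (3|19)=-1; (−1)^{2·0·9}·(-1)^0·(-1)^2 = +1.
v=11: a=11^5·(≡9), b=11^2·(≡2) mod 11; (9|11)=+1, (2|11)=-1; (−1)^{5·2·5}·(+1)^2·(-1)^5 = -1.
v=∞: 33 > 0 and 10 > 0  ⇒  (a,b)_∞ = +1.
v=3: a=3^5·(≡2), b=3^2·(≡1) mod 3; (2|3)=-1, (1|3)=+1; (−1)^{5·2·1}·(-1)^2·(+1)^5 = +1.
v=5: a=5^0·(≡3), b=5^1·(≡3) mod 5; (3|5)=-1, (3|5)=-1; (−1)^{0·1·2}·(-1)^1·(-1)^0 = -1.
|Ram(33, 10)| = 2, even; anisotropic at {5, 11}.

[5, 11]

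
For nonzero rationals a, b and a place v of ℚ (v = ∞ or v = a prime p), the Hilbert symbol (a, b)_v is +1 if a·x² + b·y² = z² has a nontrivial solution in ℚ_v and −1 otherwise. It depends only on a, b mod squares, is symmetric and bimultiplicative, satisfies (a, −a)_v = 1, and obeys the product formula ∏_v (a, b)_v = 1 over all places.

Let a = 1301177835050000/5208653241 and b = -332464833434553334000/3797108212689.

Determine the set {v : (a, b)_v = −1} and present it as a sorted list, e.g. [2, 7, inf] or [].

[5, 31]

(a, b) ≡ (2945, -67735) mod (ℚ^×)²; places V = {2, 3, 5, 11, 17, 19, 23, 31, ∞}.
(a,b)_3: α=-16, u≡2; β=-22, v≡2 (mod 3); (2|3)=-1, (2|3)=-1; sign (−1)^0·-1^-22·-1^-16 = +1.
(a,b)_5: α=5, u≡1; β=3, v≡2 (mod 5); (1|5)=+1, (2|5)=-1; sign (−1)^0·+1^3·-1^5 = -1.
(a,b)_23: α=2, u≡16; β=3, v≡21 (mod 23); (16|23)=+1, (21|23)=-1; sign (−1)^0·+1^3·-1^2 = +1.
(a,b)_19: α=1, u≡2; β=1, v≡7 (mod 19); (2|19)=-1, (7|19)=+1; sign (−1)^1·-1^1·+1^1 = +1.
(a,b)_11: α=-2, u≡2; β=-2, v≡1 (mod 11); (2|11)=-1, (1|11)=+1; sign (−1)^0·-1^-2·+1^-2 = +1.
(a,b)_31: α=1, u≡25; β=3, v≡5 (mod 31); (25|31)=+1, (5|31)=+1; sign (−1)^1·+1^3·+1^1 = -1.
(a,b)_∞: sgn(2945)=+, sgn(-67735)=−, so +1.
(a,b)_17: α=4, u≡16; β=6, v≡3 (mod 17); (16|17)=+1, (3|17)=-1; sign (−1)^0·+1^6·-1^4 = +1.
(a,b)_2: α=4, β=4; u≡1, v≡1 (mod 8); ε(u)ε(v)=0·0, αω(v)=4·0, βω(u)=4·0; sum ≡ 0  ⇒  +1.
(2945, -67735 / ℚ) ramifies at {5, 31}: a division algebra.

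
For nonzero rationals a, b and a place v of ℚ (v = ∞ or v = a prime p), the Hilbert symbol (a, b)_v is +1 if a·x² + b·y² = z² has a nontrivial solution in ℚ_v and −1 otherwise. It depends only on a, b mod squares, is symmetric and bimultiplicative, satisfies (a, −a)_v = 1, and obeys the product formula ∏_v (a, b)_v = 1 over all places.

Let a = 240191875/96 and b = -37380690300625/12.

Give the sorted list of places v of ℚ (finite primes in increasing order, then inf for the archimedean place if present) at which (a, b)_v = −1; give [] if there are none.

[2, 3, 11, 23]

Mod squares: a ≡ 47058, b ≡ -3. Check v ∈ {∞, 2, 3, 5, 7, 11, 23, 31}.
v=31: a=31^1·(≡26), b=31^2·(≡7) mod 31; (26|31)=-1, (7|31)=+1; (−1)^{1·2·15}·(-1)^2·(+1)^1 = +1.
v=5: a=5^4·(≡2), b=5^4·(≡2) mod 5; (2|5)=-1, (2|5)=-1; (−1)^{4·4·2}·(-1)^4·(-1)^4 = +1.
v=7: a=7^2·(≡4), b=7^6·(≡1) mod 7; (4|7)=+1, (1|7)=+1; (−1)^{2·6·3}·(+1)^6·(+1)^2 = +1.
v=∞: 47058 > 0 and -3 < 0  ⇒  (a,b)_∞ = +1.
v=2: v_2(a)=-5, v_2(b)=-2; units ≡ 1, 5 (mod 8); ε·ε+αω+βω = 0·0+-5·1+-2·0 ≡ 1  ⇒  (a,b)_2 = -1.
v=11: a=11^1·(≡8), b=11^0·(≡10) mod 11; (8|11)=-1, (10|11)=-1; (−1)^{1·0·5}·(-1)^0·(-1)^1 = -1.
v=3: a=3^-1·(≡2), b=3^-1·(≡2) mod 3; (2|3)=-1, (2|3)=-1; (−1)^{-1·-1·1}·(-1)^-1·(-1)^-1 = -1.
v=23: a=23^1·(≡11), b=23^2·(≡22) mod 23; (11|23)=-1, (22|23)=-1; (−1)^{1·2·11}·(-1)^2·(-1)^1 = -1.
Ram(47058, -3) = {2, 3, 11, 23}; no ℚ_2-point on the conic.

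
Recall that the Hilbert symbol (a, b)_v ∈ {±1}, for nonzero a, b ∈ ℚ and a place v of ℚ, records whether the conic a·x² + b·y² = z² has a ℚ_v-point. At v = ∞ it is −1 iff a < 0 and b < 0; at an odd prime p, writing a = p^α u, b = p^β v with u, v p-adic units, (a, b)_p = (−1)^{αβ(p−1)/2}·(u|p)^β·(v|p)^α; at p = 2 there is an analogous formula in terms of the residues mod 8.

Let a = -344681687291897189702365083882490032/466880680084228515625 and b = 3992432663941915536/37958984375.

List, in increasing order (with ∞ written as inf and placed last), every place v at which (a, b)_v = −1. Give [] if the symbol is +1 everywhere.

(a, b) ≡ (-43, 6647207) mod (ℚ^×)²; places V = {2, 3, 5, 7, 13, 19, 23, 37, 41, 43, 53, ∞}.
(a,b)_∞: sgn(-43)=−, sgn(6647207)=+, so +1.
(a,b)_19: α=2, u≡3; β=1, v≡11 (mod 19); (3|19)=-1, (11|19)=+1; sign (−1)^0·-1^1·+1^2 = -1.
(a,b)_3: α=14, u≡2; β=4, v≡2 (mod 3); (2|3)=-1, (2|3)=-1; sign (−1)^0·-1^4·-1^14 = +1.
(a,b)_7: α=16, u≡5; β=9, v≡2 (mod 7); (5|7)=-1, (2|7)=+1; sign (−1)^0·-1^9·+1^16 = -1.
(a,b)_41: α=2, u≡20; β=1, v≡27 (mod 41); (20|41)=+1, (27|41)=-1; sign (−1)^0·+1^1·-1^2 = +1.
(a,b)_13: α=-2, u≡3; β=-2, v≡6 (mod 13); (3|13)=+1, (6|13)=-1; sign (−1)^0·+1^-2·-1^-2 = +1.
(a,b)_23: α=-2, u≡3; β=-1, v≡7 (mod 23); (3|23)=+1, (7|23)=-1; sign (−1)^0·+1^-1·-1^-2 = +1.
(a,b)_53: α=2, u≡4; β=1, v≡51 (mod 53); (4|53)=+1, (51|53)=-1; sign (−1)^0·+1^1·-1^2 = +1.
(a,b)_5: α=-18, u≡2; β=-10, v≡3 (mod 5); (2|5)=-1, (3|5)=-1; sign (−1)^0·-1^-10·-1^-18 = +1.
(a,b)_2: α=4, β=4; u≡5, v≡7 (mod 8); ε(u)ε(v)=0·1, αω(v)=4·0, βω(u)=4·1; sum ≡ 0  ⇒  +1.
(a,b)_37: α=-2, u≡35; β=0, v≡34 (mod 37); (35|37)=-1, (34|37)=+1; sign (−1)^0·-1^0·+1^-2 = +1.
(a,b)_43: α=3, u≡27; β=2, v≡41 (mod 43); (27|43)=-1, (41|43)=+1; sign (−1)^0·-1^2·+1^3 = +1.
Ram(-43, 6647207) = {7, 19}; no ℚ_7-point on the conic.

[7, 19]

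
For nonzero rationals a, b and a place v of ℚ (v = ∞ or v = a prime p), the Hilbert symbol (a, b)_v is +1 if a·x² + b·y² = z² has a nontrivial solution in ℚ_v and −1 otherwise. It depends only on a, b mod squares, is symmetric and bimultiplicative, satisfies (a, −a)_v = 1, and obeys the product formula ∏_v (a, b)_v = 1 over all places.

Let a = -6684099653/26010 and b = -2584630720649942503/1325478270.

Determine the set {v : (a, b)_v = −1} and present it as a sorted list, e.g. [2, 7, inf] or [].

(a, b) ≡ (-770, -210) mod (ℚ^×)²; places V = {2, 3, 5, 7, 11, 17, 23, ∞}.
(a,b)_17: α=-2, u≡5; β=-4, v≡11 (mod 17); (5|17)=-1, (11|17)=-1; sign (−1)^0·-1^-4·-1^-2 = +1.
(a,b)_∞: sgn(-770)=−, sgn(-210)=−, so -1.
(a,b)_3: α=-2, u≡1; β=-1, v≡2 (mod 3); (1|3)=+1, (2|3)=-1; sign (−1)^0·+1^-1·-1^-2 = +1.
(a,b)_11: α=7, u≡7; β=12, v≡10 (mod 11); (7|11)=-1, (10|11)=-1; sign (−1)^0·-1^12·-1^7 = -1.
(a,b)_5: α=-1, u≡1; β=-1, v≡3 (mod 5); (1|5)=+1, (3|5)=-1; sign (−1)^0·+1^-1·-1^-1 = -1.
(a,b)_2: α=-1, β=-1; u≡7, v≡7 (mod 8); ε(u)ε(v)=1·1, αω(v)=-1·0, βω(u)=-1·0; sum ≡ 1  ⇒  -1.
(a,b)_7: α=3, u≡2; β=7, v≡5 (mod 7); (2|7)=+1, (5|7)=-1; sign (−1)^1·+1^7·-1^3 = +1.
(a,b)_23: α=0, u≡3; β=-2, v≡17 (mod 23); (3|23)=+1, (17|23)=-1; sign (−1)^0·+1^-2·-1^0 = +1.
Ram(-770, -210) = {2, 5, 11, ∞}; no ℚ_2-point on the conic.

[2, 5, 11, inf]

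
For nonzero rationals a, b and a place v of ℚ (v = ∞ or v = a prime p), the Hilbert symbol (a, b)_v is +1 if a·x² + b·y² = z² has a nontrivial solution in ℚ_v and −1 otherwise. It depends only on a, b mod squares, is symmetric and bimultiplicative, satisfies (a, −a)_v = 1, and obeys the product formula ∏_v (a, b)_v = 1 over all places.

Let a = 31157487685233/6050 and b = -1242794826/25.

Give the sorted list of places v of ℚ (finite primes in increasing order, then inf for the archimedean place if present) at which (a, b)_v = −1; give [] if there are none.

(a, b) ≡ (34, -1704794) mod (ℚ^×)²; places V = {2, 3, 5, 7, 11, 13, 17, 19, 29, ∞}.
(a,b)_7: α=2, u≡6; β=1, v≡4 (mod 7); (6|7)=-1, (4|7)=+1; sign (−1)^0·-1^1·+1^2 = -1.
(a,b)_∞: sgn(34)=+, sgn(-1704794)=−, so +1.
(a,b)_2: α=-1, β=1; u≡1, v≡3 (mod 8); ε(u)ε(v)=0·1, αω(v)=-1·1, βω(u)=1·0; sum ≡ 1  ⇒  -1.
(a,b)_13: α=2, u≡5; β=1, v≡7 (mod 13); (5|13)=-1, (7|13)=-1; sign (−1)^0·-1^1·-1^2 = -1.
(a,b)_3: α=6, u≡1; β=6, v≡1 (mod 3); (1|3)=+1, (1|3)=+1; sign (−1)^0·+1^6·+1^6 = +1.
(a,b)_29: α=2, u≡6; β=1, v≡3 (mod 29); (6|29)=+1, (3|29)=-1; sign (−1)^0·+1^1·-1^2 = +1.
(a,b)_17: α=1, u≡13; β=1, v≡4 (mod 17); (13|17)=+1, (4|17)=+1; sign (−1)^0·+1^1·+1^1 = +1.
(a,b)_11: α=-2, u≡5; β=0, v≡8 (mod 11); (5|11)=+1, (8|11)=-1; sign (−1)^0·+1^0·-1^-2 = +1.
(a,b)_19: α=2, u≡12; β=1, v≡16 (mod 19); (12|19)=-1, (16|19)=+1; sign (−1)^0·-1^1·+1^2 = -1.
(a,b)_5: α=-2, u≡4; β=-2, v≡4 (mod 5); (4|5)=+1, (4|5)=+1; sign (−1)^0·+1^-2·+1^-2 = +1.
(34, -1704794 / ℚ) ramifies at {2, 7, 13, 19}: a division algebra.

[2, 7, 13, 19]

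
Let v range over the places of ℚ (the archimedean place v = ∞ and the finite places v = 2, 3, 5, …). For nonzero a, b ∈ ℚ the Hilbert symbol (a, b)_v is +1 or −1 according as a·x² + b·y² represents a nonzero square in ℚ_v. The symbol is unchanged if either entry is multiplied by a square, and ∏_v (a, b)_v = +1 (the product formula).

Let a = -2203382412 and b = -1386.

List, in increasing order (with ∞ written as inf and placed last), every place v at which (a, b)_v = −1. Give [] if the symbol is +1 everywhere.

(a, b) ≡ (-1147, -154) mod (ℚ^×)²; places V = {2, 3, 7, 11, 31, 37, ∞}.
(a,b)_2: α=2, β=1; u≡5, v≡3 (mod 8); ε(u)ε(v)=0·1, αω(v)=2·1, βω(u)=1·1; sum ≡ 1  ⇒  -1.
(a,b)_7: α=2, u≡4; β=1, v≡5 (mod 7); (4|7)=+1, (5|7)=-1; sign (−1)^0·+1^1·-1^2 = +1.
(a,b)_37: α=1, u≡32; β=0, v≡20 (mod 37); (32|37)=-1, (20|37)=-1; sign (−1)^0·-1^0·-1^1 = -1.
(a,b)_11: α=2, u≡2; β=1, v≡6 (mod 11); (2|11)=-1, (6|11)=-1; sign (−1)^0·-1^1·-1^2 = -1.
(a,b)_∞: sgn(-1147)=−, sgn(-154)=−, so -1.
(a,b)_3: α=4, u≡2; β=2, v≡2 (mod 3); (2|3)=-1, (2|3)=-1; sign (−1)^0·-1^2·-1^4 = +1.
(a,b)_31: α=1, u≡10; β=0, v≡9 (mod 31); (10|31)=+1, (9|31)=+1; sign (−1)^0·+1^0·+1^1 = +1.
(-1147, -154 / ℚ) ramifies at {2, 11, 37, ∞}: a division algebra.

[2, 11, 37, inf]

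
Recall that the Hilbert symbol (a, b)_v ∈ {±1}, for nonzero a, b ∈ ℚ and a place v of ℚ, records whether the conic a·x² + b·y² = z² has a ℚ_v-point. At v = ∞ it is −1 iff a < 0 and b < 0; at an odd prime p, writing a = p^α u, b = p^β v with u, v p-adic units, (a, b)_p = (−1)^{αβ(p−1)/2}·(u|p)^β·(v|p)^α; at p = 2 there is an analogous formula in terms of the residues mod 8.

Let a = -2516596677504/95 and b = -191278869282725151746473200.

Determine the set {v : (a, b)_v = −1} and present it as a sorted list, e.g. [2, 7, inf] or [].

Mod squares: a ≡ -46118187570, b ≡ -1881607. Check v ∈ {∞, 2, 3, 5, 7, 13, 19, 23, 29, 31, 43}.
v=3: a=3^5·(≡2), b=3^8·(≡2) mod 3; (2|3)=-1, (2|3)=-1; (−1)^{5·8·1}·(-1)^8·(-1)^5 = -1.
v=19: a=19^-1·(≡1), b=19^0·(≡1) mod 19; (1|19)=+1, (1|19)=+1; (−1)^{-1·0·9}·(+1)^0·(+1)^-1 = +1.
v=7: a=7^1·(≡1), b=7^3·(≡5) mod 7; (1|7)=+1, (5|7)=-1; (−1)^{1·3·3}·(+1)^3·(-1)^1 = +1.
v=23: a=23^1·(≡7), b=23^3·(≡3) mod 23; (7|23)=-1, (3|23)=+1; (−1)^{1·3·11}·(-1)^3·(+1)^1 = +1.
v=∞: -46118187570 < 0 and -1881607 < 0  ⇒  (a,b)_∞ = -1.
v=43: a=43^1·(≡7), b=43^2·(≡32) mod 43; (7|43)=-1, (32|43)=-1; (−1)^{1·2·21}·(-1)^2·(-1)^1 = -1.
v=29: a=29^1·(≡10), b=29^3·(≡17) mod 29; (10|29)=-1, (17|29)=-1; (−1)^{1·3·14}·(-1)^3·(-1)^1 = +1.
v=5: a=5^-1·(≡4), b=5^2·(≡2) mod 5; (4|5)=+1, (2|5)=-1; (−1)^{-1·2·2}·(+1)^2·(-1)^-1 = -1.
v=13: a=13^1·(≡11), b=13^1·(≡10) mod 13; (11|13)=-1, (10|13)=+1; (−1)^{1·1·6}·(-1)^1·(+1)^1 = -1.
v=2: v_2(a)=7, v_2(b)=4; units ≡ 7, 1 (mod 8); ε·ε+αω+βω = 1·0+7·0+4·0 ≡ 0  ⇒  (a,b)_2 = +1.
v=31: a=31^1·(≡4), b=31^3·(≡25) mod 31; (4|31)=+1, (25|31)=+1; (−1)^{1·3·15}·(+1)^3·(+1)^1 = -1.
Ram(-46118187570, -1881607) = {3, 5, 13, 31, 43, ∞}; no ℚ_3-point on the conic.

[3, 5, 13, 31, 43, inf]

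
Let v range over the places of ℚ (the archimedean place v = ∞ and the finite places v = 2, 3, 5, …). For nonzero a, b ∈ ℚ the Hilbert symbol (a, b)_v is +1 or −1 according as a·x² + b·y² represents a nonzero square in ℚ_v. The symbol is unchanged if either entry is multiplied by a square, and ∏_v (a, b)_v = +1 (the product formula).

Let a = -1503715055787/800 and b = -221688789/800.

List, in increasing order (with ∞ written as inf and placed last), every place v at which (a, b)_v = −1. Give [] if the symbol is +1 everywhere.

[7, 19, 29, inf]

Mod squares: a ≡ -1334, b ≡ -9048522. Check v ∈ {∞, 2, 3, 5, 7, 17, 19, 23, 29}.
v=17: a=17^2·(≡2), b=17^1·(≡13) mod 17; (2|17)=+1, (13|17)=+1; (−1)^{2·1·8}·(+1)^1·(+1)^2 = +1.
v=29: a=29^1·(≡26), b=29^1·(≡1) mod 29; (26|29)=-1, (1|29)=+1; (−1)^{1·1·14}·(-1)^1·(+1)^1 = -1.
v=23: a=23^1·(≡19), b=23^1·(≡2) mod 23; (19|23)=-1, (2|23)=+1; (−1)^{1·1·11}·(-1)^1·(+1)^1 = +1.
v=2: v_2(a)=-5, v_2(b)=-5; units ≡ 5, 3 (mod 8); ε·ε+αω+βω = 0·1+-5·1+-5·1 ≡ 0  ⇒  (a,b)_2 = +1.
v=19: a=19^2·(≡14), b=19^1·(≡6) mod 19; (14|19)=-1, (6|19)=+1; (−1)^{2·1·9}·(-1)^1·(+1)^2 = -1.
v=∞: -1334 < 0 and -9048522 < 0  ⇒  (a,b)_∞ = -1.
v=7: a=7^4·(≡5), b=7^3·(≡4) mod 7; (5|7)=-1, (4|7)=+1; (−1)^{4·3·3}·(-1)^3·(+1)^4 = -1.
v=3: a=3^2·(≡1), b=3^1·(≡2) mod 3; (1|3)=+1, (2|3)=-1; (−1)^{2·1·1}·(+1)^1·(-1)^2 = +1.
v=5: a=5^-2·(≡4), b=5^-2·(≡3) mod 5; (4|5)=+1, (3|5)=-1; (−1)^{-2·-2·2}·(+1)^-2·(-1)^-2 = +1.
Ram(-1334, -9048522) = {7, 19, 29, ∞}; no ℚ_7-point on the conic.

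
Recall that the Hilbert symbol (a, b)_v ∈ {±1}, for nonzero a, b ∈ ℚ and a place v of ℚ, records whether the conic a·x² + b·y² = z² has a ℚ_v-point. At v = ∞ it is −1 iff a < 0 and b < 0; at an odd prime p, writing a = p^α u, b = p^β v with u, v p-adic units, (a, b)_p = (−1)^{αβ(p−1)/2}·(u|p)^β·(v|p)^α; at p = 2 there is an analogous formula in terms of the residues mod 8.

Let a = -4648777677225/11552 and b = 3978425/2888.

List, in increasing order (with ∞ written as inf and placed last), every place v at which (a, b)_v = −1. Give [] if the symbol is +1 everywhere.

[11, 23]

(a, b) ≡ (-249458, 318274) mod (ℚ^×)²; places V = {2, 3, 5, 11, 17, 19, 23, 29, 37, ∞}.
(a,b)_2: α=-5, β=-3; u≡7, v≡1 (mod 8); ε(u)ε(v)=1·0, αω(v)=-5·0, βω(u)=-3·0; sum ≡ 0  ⇒  +1.
(a,b)_∞: sgn(-249458)=−, sgn(318274)=+, so +1.
(a,b)_23: α=1, u≡22; β=1, v≡10 (mod 23); (22|23)=-1, (10|23)=-1; sign (−1)^1·-1^1·-1^1 = -1.
(a,b)_5: α=2, u≡3; β=2, v≡4 (mod 5); (3|5)=-1, (4|5)=+1; sign (−1)^0·-1^2·+1^2 = +1.
(a,b)_29: α=1, u≡15; β=0, v≡24 (mod 29); (15|29)=-1, (24|29)=+1; sign (−1)^0·-1^0·+1^1 = +1.
(a,b)_17: α=1, u≡5; β=1, v≡7 (mod 17); (5|17)=-1, (7|17)=-1; sign (−1)^0·-1^1·-1^1 = +1.
(a,b)_3: α=2, u≡1; β=0, v≡1 (mod 3); (1|3)=+1, (1|3)=+1; sign (−1)^0·+1^0·+1^2 = +1.
(a,b)_19: α=-2, u≡2; β=-2, v≡9 (mod 19); (2|19)=-1, (9|19)=+1; sign (−1)^0·-1^-2·+1^-2 = +1.
(a,b)_37: α=2, u≡11; β=1, v≡20 (mod 37); (11|37)=+1, (20|37)=-1; sign (−1)^0·+1^1·-1^2 = +1.
(a,b)_11: α=3, u≡3; β=1, v≡1 (mod 11); (3|11)=+1, (1|11)=+1; sign (−1)^1·+1^1·+1^3 = -1.
(-249458, 318274 / ℚ) ramifies at {11, 23}: a division algebra.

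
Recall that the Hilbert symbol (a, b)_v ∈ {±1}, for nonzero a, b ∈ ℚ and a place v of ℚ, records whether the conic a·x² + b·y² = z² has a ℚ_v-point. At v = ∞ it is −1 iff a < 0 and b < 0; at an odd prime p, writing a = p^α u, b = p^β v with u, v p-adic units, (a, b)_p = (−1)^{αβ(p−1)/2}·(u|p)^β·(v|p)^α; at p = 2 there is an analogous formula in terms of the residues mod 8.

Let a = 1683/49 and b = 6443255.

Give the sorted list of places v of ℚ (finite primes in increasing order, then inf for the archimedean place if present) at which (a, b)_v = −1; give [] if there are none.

[2, 5, 7, 13]

Mod squares: a ≡ 187, b ≡ 455. Check v ∈ {∞, 2, 3, 5, 7, 11, 13, 17}.
v=17: a=17^1·(≡10), b=17^2·(≡8) mod 17; (10|17)=-1, (8|17)=+1; (−1)^{1·2·8}·(-1)^2·(+1)^1 = +1.
v=13: a=13^0·(≡11), b=13^1·(≡10) mod 13; (11|13)=-1, (10|13)=+1; (−1)^{0·1·6}·(-1)^1·(+1)^0 = -1.
v=7: a=7^-2·(≡3), b=7^3·(≡4) mod 7; (3|7)=-1, (4|7)=+1; (−1)^{-2·3·3}·(-1)^3·(+1)^-2 = -1.
v=11: a=11^1·(≡2), b=11^0·(≡5) mod 11; (2|11)=-1, (5|11)=+1; (−1)^{1·0·5}·(-1)^0·(+1)^1 = +1.
v=2: v_2(a)=0, v_2(b)=0; units ≡ 3, 7 (mod 8); ε·ε+αω+βω = 1·1+0·0+0·1 ≡ 1  ⇒  (a,b)_2 = -1.
v=3: a=3^2·(≡1), b=3^0·(≡2) mod 3; (1|3)=+1, (2|3)=-1; (−1)^{2·0·1}·(+1)^0·(-1)^2 = +1.
v=∞: 187 > 0 and 455 > 0  ⇒  (a,b)_∞ = +1.
v=5: a=5^0·(≡2), b=5^1·(≡1) mod 5; (2|5)=-1, (1|5)=+1; (−1)^{0·1·2}·(-1)^1·(+1)^0 = -1.
Ram(187, 455) = {2, 5, 7, 13}; no ℚ_2-point on the conic.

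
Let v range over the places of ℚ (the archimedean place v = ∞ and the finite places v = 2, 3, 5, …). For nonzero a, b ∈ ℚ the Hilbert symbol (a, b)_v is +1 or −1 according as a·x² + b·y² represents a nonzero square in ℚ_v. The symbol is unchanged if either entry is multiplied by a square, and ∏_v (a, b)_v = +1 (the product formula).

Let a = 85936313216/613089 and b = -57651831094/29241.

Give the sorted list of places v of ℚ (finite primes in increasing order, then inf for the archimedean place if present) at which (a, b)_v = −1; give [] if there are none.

Mod squares: a ≡ 726206, b ≡ -257686. Check v ∈ {∞, 2, 3, 11, 13, 17, 19, 29, 31, 43, 53}.
v=43: a=43^2·(≡28), b=43^2·(≡25) mod 43; (28|43)=-1, (25|43)=+1; (−1)^{2·2·21}·(-1)^2·(+1)^2 = +1.
v=11: a=11^0·(≡7), b=11^3·(≡5) mod 11; (7|11)=-1, (5|11)=+1; (−1)^{0·3·5}·(-1)^3·(+1)^0 = -1.
v=29: a=29^-2·(≡10), b=29^0·(≡14) mod 29; (10|29)=-1, (14|29)=-1; (−1)^{-2·0·14}·(-1)^0·(-1)^-2 = +1.
v=31: a=31^1·(≡17), b=31^0·(≡12) mod 31; (17|31)=-1, (12|31)=-1; (−1)^{1·0·15}·(-1)^0·(-1)^1 = -1.
v=17: a=17^1·(≡3), b=17^1·(≡3) mod 17; (3|17)=-1, (3|17)=-1; (−1)^{1·1·8}·(-1)^1·(-1)^1 = +1.
v=53: a=53^1·(≡49), b=53^1·(≡31) mod 53; (49|53)=+1, (31|53)=-1; (−1)^{1·1·26}·(+1)^1·(-1)^1 = -1.
v=13: a=13^1·(≡4), b=13^1·(≡9) mod 13; (4|13)=+1, (9|13)=+1; (−1)^{1·1·6}·(+1)^1·(+1)^1 = +1.
v=2: v_2(a)=7, v_2(b)=1; units ≡ 7, 5 (mod 8); ε·ε+αω+βω = 1·0+7·1+1·0 ≡ 1  ⇒  (a,b)_2 = -1.
v=3: a=3^-6·(≡2), b=3^-4·(≡2) mod 3; (2|3)=-1, (2|3)=-1; (−1)^{-6·-4·1}·(-1)^-4·(-1)^-6 = +1.
v=19: a=19^0·(≡16), b=19^-2·(≡5) mod 19; (16|19)=+1, (5|19)=+1; (−1)^{0·-2·9}·(+1)^-2·(+1)^0 = +1.
v=∞: 726206 > 0 and -257686 < 0  ⇒  (a,b)_∞ = +1.
(726206, -257686 / ℚ) ramifies at {2, 11, 31, 53}: a division algebra.

[2, 11, 31, 53]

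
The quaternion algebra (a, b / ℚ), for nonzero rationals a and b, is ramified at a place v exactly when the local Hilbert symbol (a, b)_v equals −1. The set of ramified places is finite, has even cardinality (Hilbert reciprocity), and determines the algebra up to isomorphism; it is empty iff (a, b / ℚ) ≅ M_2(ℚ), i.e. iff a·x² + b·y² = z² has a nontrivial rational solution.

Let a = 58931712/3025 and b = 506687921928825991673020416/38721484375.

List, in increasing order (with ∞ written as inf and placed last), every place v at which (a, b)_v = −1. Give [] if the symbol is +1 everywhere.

(a, b) ≡ (58, 100282) mod (ℚ^×)²; places V = {2, 3, 5, 7, 11, 13, 17, 19, 29, ∞}.
(a,b)_7: α=2, u≡4; β=-3, v≡1 (mod 7); (4|7)=+1, (1|7)=+1; sign (−1)^0·+1^-3·+1^2 = +1.
(a,b)_3: α=4, u≡1; β=22, v≡1 (mod 3); (1|3)=+1, (1|3)=+1; sign (−1)^0·+1^22·+1^4 = +1.
(a,b)_13: α=0, u≡11; β=3, v≡8 (mod 13); (11|13)=-1, (8|13)=-1; sign (−1)^0·-1^3·-1^0 = -1.
(a,b)_17: α=0, u≡12; β=-2, v≡8 (mod 17); (12|17)=-1, (8|17)=+1; sign (−1)^0·-1^-2·+1^0 = +1.
(a,b)_∞: sgn(58)=+, sgn(100282)=+, so +1.
(a,b)_5: α=-2, u≡2; β=-8, v≡3 (mod 5); (2|5)=-1, (3|5)=-1; sign (−1)^0·-1^-8·-1^-2 = +1.
(a,b)_2: α=9, β=17; u≡5, v≡5 (mod 8); ε(u)ε(v)=0·0, αω(v)=9·1, βω(u)=17·1; sum ≡ 0  ⇒  +1.
(a,b)_29: α=1, u≡27; β=3, v≡28 (mod 29); (27|29)=-1, (28|29)=+1; sign (−1)^0·-1^3·+1^1 = -1.
(a,b)_19: α=0, u≡5; β=1, v≡15 (mod 19); (5|19)=+1, (15|19)=-1; sign (−1)^0·+1^1·-1^0 = +1.
(a,b)_11: α=-2, u≡5; β=2, v≡6 (mod 11); (5|11)=+1, (6|11)=-1; sign (−1)^0·+1^2·-1^-2 = +1.
(58, 100282 / ℚ) ramifies at {13, 29}: a division algebra.

[13, 29]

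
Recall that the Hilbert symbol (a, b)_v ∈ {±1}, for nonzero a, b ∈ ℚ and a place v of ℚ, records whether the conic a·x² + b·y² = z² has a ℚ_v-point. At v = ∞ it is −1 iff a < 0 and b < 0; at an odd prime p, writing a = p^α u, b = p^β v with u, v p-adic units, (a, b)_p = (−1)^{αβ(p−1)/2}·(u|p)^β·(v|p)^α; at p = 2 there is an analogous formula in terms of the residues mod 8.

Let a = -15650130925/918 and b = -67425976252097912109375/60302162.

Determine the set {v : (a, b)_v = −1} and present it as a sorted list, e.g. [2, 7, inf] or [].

Mod squares: a ≡ -25806, b ≡ -2990. Check v ∈ {∞, 2, 3, 5, 11, 13, 17, 19, 23}.
v=2: v_2(a)=-1, v_2(b)=-1; units ≡ 1, 1 (mod 8); ε·ε+αω+βω = 0·0+-1·0+-1·0 ≡ 0  ⇒  (a,b)_2 = +1.
v=17: a=17^-1·(≡7), b=17^-4·(≡13) mod 17; (7|17)=-1, (13|17)=+1; (−1)^{-1·-4·8}·(-1)^-4·(+1)^-1 = +1.
v=23: a=23^1·(≡17), b=23^3·(≡12) mod 23; (17|23)=-1, (12|23)=+1; (−1)^{1·3·11}·(-1)^3·(+1)^1 = +1.
v=∞: -25806 < 0 and -2990 < 0  ⇒  (a,b)_∞ = -1.
v=11: a=11^5·(≡2), b=11^6·(≡6) mod 11; (2|11)=-1, (6|11)=-1; (−1)^{5·6·5}·(-1)^6·(-1)^5 = -1.
v=5: a=5^2·(≡1), b=5^9·(≡2) mod 5; (1|5)=+1, (2|5)=-1; (−1)^{2·9·2}·(+1)^9·(-1)^2 = +1.
v=19: a=19^0·(≡18), b=19^-2·(≡3) mod 19; (18|19)=-1, (3|19)=-1; (−1)^{0·-2·9}·(-1)^-2·(-1)^0 = +1.
v=13: a=13^2·(≡12), b=13^3·(≡9) mod 13; (12|13)=+1, (9|13)=+1; (−1)^{2·3·6}·(+1)^3·(+1)^2 = +1.
v=3: a=3^-3·(≡2), b=3^6·(≡1) mod 3; (2|3)=-1, (1|3)=+1; (−1)^{-3·6·1}·(-1)^6·(+1)^-3 = +1.
|Ram(-25806, -2990)| = 2, even; anisotropic at {11, ∞}.

[11, inf]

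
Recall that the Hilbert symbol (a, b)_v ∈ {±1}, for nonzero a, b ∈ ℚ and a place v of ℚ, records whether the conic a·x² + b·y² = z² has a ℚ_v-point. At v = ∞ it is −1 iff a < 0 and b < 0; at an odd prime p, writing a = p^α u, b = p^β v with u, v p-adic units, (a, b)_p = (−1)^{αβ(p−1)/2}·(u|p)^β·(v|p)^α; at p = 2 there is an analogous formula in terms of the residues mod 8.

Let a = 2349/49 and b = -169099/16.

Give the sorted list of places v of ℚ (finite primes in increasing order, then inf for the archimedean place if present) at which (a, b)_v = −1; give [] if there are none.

(a, b) ≡ (29, -3451) mod (ℚ^×)²; places V = {2, 3, 7, 17, 29, ∞}.
(a,b)_7: α=-2, u≡4; β=3, v≡2 (mod 7); (4|7)=+1, (2|7)=+1; sign (−1)^0·+1^3·+1^-2 = +1.
(a,b)_2: α=0, β=-4; u≡5, v≡5 (mod 8); ε(u)ε(v)=0·0, αω(v)=0·1, βω(u)=-4·1; sum ≡ 0  ⇒  +1.
(a,b)_3: α=4, u≡2; β=0, v≡2 (mod 3); (2|3)=-1, (2|3)=-1; sign (−1)^0·-1^0·-1^4 = +1.
(a,b)_17: α=0, u≡7; β=1, v≡2 (mod 17); (7|17)=-1, (2|17)=+1; sign (−1)^0·-1^1·+1^0 = -1.
(a,b)_∞: sgn(29)=+, sgn(-3451)=−, so +1.
(a,b)_29: α=1, u≡20; β=1, v≡18 (mod 29); (20|29)=+1, (18|29)=-1; sign (−1)^0·+1^1·-1^1 = -1.
Ram(29, -3451) = {17, 29}; no ℚ_17-point on the conic.

[17, 29]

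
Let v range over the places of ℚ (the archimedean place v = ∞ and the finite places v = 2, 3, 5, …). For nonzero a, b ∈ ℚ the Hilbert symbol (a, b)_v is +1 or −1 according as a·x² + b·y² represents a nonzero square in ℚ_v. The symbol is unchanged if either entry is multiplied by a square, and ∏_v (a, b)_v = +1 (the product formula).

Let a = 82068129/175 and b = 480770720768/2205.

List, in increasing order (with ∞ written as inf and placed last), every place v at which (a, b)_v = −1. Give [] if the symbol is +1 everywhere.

Mod squares: a ≡ 527527, b ≡ 1714765. Check v ∈ {∞, 2, 3, 5, 7, 11, 13, 17, 23, 31, 37}.
v=23: a=23^0·(≡14), b=23^1·(≡9) mod 23; (14|23)=-1, (9|23)=+1; (−1)^{0·1·11}·(-1)^1·(+1)^0 = -1.
v=∞: 527527 > 0 and 1714765 > 0  ⇒  (a,b)_∞ = +1.
v=7: a=7^-1·(≡6), b=7^-2·(≡3) mod 7; (6|7)=-1, (3|7)=-1; (−1)^{-1·-2·3}·(-1)^-2·(-1)^-1 = -1.
v=5: a=5^-2·(≡2), b=5^-1·(≡3) mod 5; (2|5)=-1, (3|5)=-1; (−1)^{-2·-1·2}·(-1)^-1·(-1)^-2 = -1.
v=13: a=13^1·(≡7), b=13^1·(≡7) mod 13; (7|13)=-1, (7|13)=-1; (−1)^{1·1·6}·(-1)^1·(-1)^1 = +1.
v=17: a=17^1·(≡6), b=17^0·(≡2) mod 17; (6|17)=-1, (2|17)=+1; (−1)^{1·0·8}·(-1)^0·(+1)^1 = +1.
v=31: a=31^1·(≡15), b=31^1·(≡26) mod 31; (15|31)=-1, (26|31)=-1; (−1)^{1·1·15}·(-1)^1·(-1)^1 = -1.
v=3: a=3^2·(≡1), b=3^-2·(≡1) mod 3; (1|3)=+1, (1|3)=+1; (−1)^{2·-2·1}·(+1)^-2·(+1)^2 = +1.
v=2: v_2(a)=0, v_2(b)=10; units ≡ 7, 5 (mod 8); ε·ε+αω+βω = 1·0+0·1+10·0 ≡ 0  ⇒  (a,b)_2 = +1.
v=37: a=37^0·(≡35), b=37^3·(≡30) mod 37; (35|37)=-1, (30|37)=+1; (−1)^{0·3·18}·(-1)^3·(+1)^0 = -1.
v=11: a=11^3·(≡7), b=11^0·(≡6) mod 11; (7|11)=-1, (6|11)=-1; (−1)^{3·0·5}·(-1)^0·(-1)^3 = -1.
(527527, 1714765 / ℚ) ramifies at {5, 7, 11, 23, 31, 37}: a division algebra.

[5, 7, 11, 23, 31, 37]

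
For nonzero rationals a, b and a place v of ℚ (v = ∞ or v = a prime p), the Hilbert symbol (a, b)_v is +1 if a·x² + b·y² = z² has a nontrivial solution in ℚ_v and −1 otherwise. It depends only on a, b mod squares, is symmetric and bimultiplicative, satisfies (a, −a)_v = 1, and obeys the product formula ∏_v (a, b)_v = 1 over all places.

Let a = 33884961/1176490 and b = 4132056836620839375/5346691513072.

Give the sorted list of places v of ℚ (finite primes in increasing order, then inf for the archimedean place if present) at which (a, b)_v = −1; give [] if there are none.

Mod squares: a ≡ 9690, b ≡ 65569. Check v ∈ {∞, 2, 3, 5, 7, 11, 13, 17, 19, 29}.
v=2: v_2(a)=-1, v_2(b)=-4; units ≡ 5, 1 (mod 8); ε·ε+αω+βω = 0·0+-1·0+-4·1 ≡ 0  ⇒  (a,b)_2 = +1.
v=19: a=19^1·(≡6), b=19^3·(≡12) mod 19; (6|19)=+1, (12|19)=-1; (−1)^{1·3·9}·(+1)^3·(-1)^1 = +1.
v=13: a=13^0·(≡2), b=13^-2·(≡9) mod 13; (2|13)=-1, (9|13)=+1; (−1)^{0·-2·6}·(-1)^-2·(+1)^0 = +1.
v=5: a=5^-1·(≡2), b=5^4·(≡4) mod 5; (2|5)=-1, (4|5)=+1; (−1)^{-1·4·2}·(-1)^4·(+1)^-1 = +1.
v=3: a=3^1·(≡2), b=3^4·(≡1) mod 3; (2|3)=-1, (1|3)=+1; (−1)^{1·4·1}·(-1)^4·(+1)^1 = +1.
v=7: a=7^-6·(≡4), b=7^-11·(≡2) mod 7; (4|7)=+1, (2|7)=+1; (−1)^{-6·-11·3}·(+1)^-11·(+1)^-6 = +1.
v=11: a=11^2·(≡2), b=11^0·(≡5) mod 11; (2|11)=-1, (5|11)=+1; (−1)^{2·0·5}·(-1)^0·(+1)^2 = +1.
v=17: a=17^3·(≡16), b=17^7·(≡15) mod 17; (16|17)=+1, (15|17)=+1; (−1)^{3·7·8}·(+1)^7·(+1)^3 = +1.
v=∞: 9690 > 0 and 65569 > 0  ⇒  (a,b)_∞ = +1.
v=29: a=29^0·(≡16), b=29^1·(≡22) mod 29; (16|29)=+1, (22|29)=+1; (−1)^{0·1·14}·(+1)^1·(+1)^0 = +1.
Ram(a, b) = ∅: the form 9690·x² + 65569·y² − z² is isotropic over every ℚ_v, so by Hasse–Minkowski it is isotropic over ℚ.

[]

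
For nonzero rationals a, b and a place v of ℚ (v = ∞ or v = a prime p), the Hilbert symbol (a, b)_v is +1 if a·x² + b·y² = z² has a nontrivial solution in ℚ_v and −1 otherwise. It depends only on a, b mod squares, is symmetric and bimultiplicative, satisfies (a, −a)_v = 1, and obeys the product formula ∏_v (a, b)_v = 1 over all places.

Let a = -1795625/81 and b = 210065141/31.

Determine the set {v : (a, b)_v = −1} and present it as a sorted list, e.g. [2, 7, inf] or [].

Mod squares: a ≡ -17, b ≡ 133331. Check v ∈ {∞, 2, 3, 5, 11, 13, 17, 23, 31}.
v=∞: -17 < 0 and 133331 > 0  ⇒  (a,b)_∞ = +1.
v=11: a=11^0·(≡1), b=11^1·(≡8) mod 11; (1|11)=+1, (8|11)=-1; (−1)^{0·1·5}·(+1)^1·(-1)^0 = +1.
v=13: a=13^2·(≡3), b=13^2·(≡4) mod 13; (3|13)=+1, (4|13)=+1; (−1)^{2·2·6}·(+1)^2·(+1)^2 = +1.
v=2: v_2(a)=0, v_2(b)=0; units ≡ 7, 3 (mod 8); ε·ε+αω+βω = 1·1+0·1+0·0 ≡ 1  ⇒  (a,b)_2 = -1.
v=31: a=31^0·(≡1), b=31^-1·(≡27) mod 31; (1|31)=+1, (27|31)=-1; (−1)^{0·-1·15}·(+1)^-1·(-1)^0 = +1.
v=17: a=17^1·(≡1), b=17^3·(≡5) mod 17; (1|17)=+1, (5|17)=-1; (−1)^{1·3·8}·(+1)^3·(-1)^1 = -1.
v=3: a=3^-4·(≡1), b=3^0·(≡2) mod 3; (1|3)=+1, (2|3)=-1; (−1)^{-4·0·1}·(+1)^0·(-1)^-4 = +1.
v=23: a=23^0·(≡16), b=23^1·(≡16) mod 23; (16|23)=+1, (16|23)=+1; (−1)^{0·1·11}·(+1)^1·(+1)^0 = +1.
v=5: a=5^4·(≡2), b=5^0·(≡1) mod 5; (2|5)=-1, (1|5)=+1; (−1)^{4·0·2}·(-1)^0·(+1)^4 = +1.
(-17, 133331 / ℚ) ramifies at {2, 17}: a division algebra.

[2, 17]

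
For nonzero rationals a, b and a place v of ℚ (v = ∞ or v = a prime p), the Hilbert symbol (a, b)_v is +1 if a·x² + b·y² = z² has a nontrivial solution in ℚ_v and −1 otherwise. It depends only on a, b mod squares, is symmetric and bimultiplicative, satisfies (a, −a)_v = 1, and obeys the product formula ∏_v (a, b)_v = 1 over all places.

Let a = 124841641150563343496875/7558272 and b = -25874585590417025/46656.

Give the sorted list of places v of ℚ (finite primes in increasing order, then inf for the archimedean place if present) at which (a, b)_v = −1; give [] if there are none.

Mod squares: a ≡ 883190, b ≡ -232841. Check v ∈ {∞, 2, 3, 5, 7, 11, 19, 29, 31, 37}.
v=3: a=3^-10·(≡2), b=3^-6·(≡1) mod 3; (2|3)=-1, (1|3)=+1; (−1)^{-10·-6·1}·(-1)^-6·(+1)^-10 = +1.
v=5: a=5^5·(≡2), b=5^2·(≡4) mod 5; (2|5)=-1, (4|5)=+1; (−1)^{5·2·2}·(-1)^2·(+1)^5 = +1.
v=31: a=31^1·(≡1), b=31^1·(≡6) mod 31; (1|31)=+1, (6|31)=-1; (−1)^{1·1·15}·(+1)^1·(-1)^1 = +1.
v=2: v_2(a)=-7, v_2(b)=-6; units ≡ 3, 7 (mod 8); ε·ε+αω+βω = 1·1+-7·0+-6·1 ≡ 1  ⇒  (a,b)_2 = -1.
v=37: a=37^1·(≡2), b=37^1·(≡9) mod 37; (2|37)=-1, (9|37)=+1; (−1)^{1·1·18}·(-1)^1·(+1)^1 = -1.
v=29: a=29^4·(≡9), b=29^3·(≡25) mod 29; (9|29)=+1, (25|29)=+1; (−1)^{4·3·14}·(+1)^3·(+1)^4 = +1.
v=∞: 883190 > 0 and -232841 < 0  ⇒  (a,b)_∞ = +1.
v=7: a=7^1·(≡1), b=7^1·(≡1) mod 7; (1|7)=+1, (1|7)=+1; (−1)^{1·1·3}·(+1)^1·(+1)^1 = -1.
v=19: a=19^2·(≡10), b=19^2·(≡6) mod 19; (10|19)=-1, (6|19)=+1; (−1)^{2·2·9}·(-1)^2·(+1)^2 = +1.
v=11: a=11^7·(≡4), b=11^4·(≡2) mod 11; (4|11)=+1, (2|11)=-1; (−1)^{7·4·5}·(+1)^4·(-1)^7 = -1.
|Ram(883190, -232841)| = 4, even; anisotropic at {2, 7, 11, 37}.

[2, 7, 11, 37]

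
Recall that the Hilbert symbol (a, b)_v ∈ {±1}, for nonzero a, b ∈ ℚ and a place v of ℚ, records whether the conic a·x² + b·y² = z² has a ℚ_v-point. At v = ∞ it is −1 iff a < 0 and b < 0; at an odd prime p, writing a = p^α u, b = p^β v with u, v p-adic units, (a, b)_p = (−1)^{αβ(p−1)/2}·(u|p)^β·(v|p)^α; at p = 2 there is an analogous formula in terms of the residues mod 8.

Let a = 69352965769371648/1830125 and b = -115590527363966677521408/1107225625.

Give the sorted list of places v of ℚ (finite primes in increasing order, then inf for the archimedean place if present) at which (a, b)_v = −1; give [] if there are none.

[2, 3, 5, 13]

Mod squares: a ≡ 210, b ≡ -13. Check v ∈ {∞, 2, 3, 5, 7, 11, 13, 17}.
v=3: a=3^1·(≡1), b=3^2·(≡2) mod 3; (1|3)=+1, (2|3)=-1; (−1)^{1·2·1}·(+1)^2·(-1)^1 = -1.
v=11: a=11^-4·(≡3), b=11^-6·(≡4) mod 11; (3|11)=+1, (4|11)=+1; (−1)^{-4·-6·5}·(+1)^-6·(+1)^-4 = +1.
v=2: v_2(a)=13, v_2(b)=10; units ≡ 1, 3 (mod 8); ε·ε+αω+βω = 0·1+13·1+10·0 ≡ 1  ⇒  (a,b)_2 = -1.
v=13: a=13^6·(≡6), b=13^9·(≡3) mod 13; (6|13)=-1, (3|13)=+1; (−1)^{6·9·6}·(-1)^9·(+1)^6 = -1.
v=7: a=7^1·(≡1), b=7^2·(≡2) mod 7; (1|7)=+1, (2|7)=+1; (−1)^{1·2·3}·(+1)^2·(+1)^1 = +1.
v=17: a=17^4·(≡6), b=17^6·(≡9) mod 17; (6|17)=-1, (9|17)=+1; (−1)^{4·6·8}·(-1)^6·(+1)^4 = +1.
v=5: a=5^-3·(≡3), b=5^-4·(≡2) mod 5; (3|5)=-1, (2|5)=-1; (−1)^{-3·-4·2}·(-1)^-4·(-1)^-3 = -1.
v=∞: 210 > 0 and -13 < 0  ⇒  (a,b)_∞ = +1.
(210, -13 / ℚ) ramifies at {2, 3, 5, 13}: a division algebra.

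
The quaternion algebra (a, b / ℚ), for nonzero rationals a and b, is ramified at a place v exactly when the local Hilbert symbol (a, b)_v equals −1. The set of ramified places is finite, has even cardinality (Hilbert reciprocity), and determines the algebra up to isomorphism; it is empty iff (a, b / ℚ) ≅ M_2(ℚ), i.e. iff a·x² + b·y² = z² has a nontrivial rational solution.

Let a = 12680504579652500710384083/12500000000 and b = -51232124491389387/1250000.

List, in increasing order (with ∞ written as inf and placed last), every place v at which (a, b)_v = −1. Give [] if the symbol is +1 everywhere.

(a, b) ≡ (136735, -3335) mod (ℚ^×)²; places V = {2, 3, 5, 7, 13, 23, 29, 41, ∞}.
(a,b)_13: α=4, u≡12; β=2, v≡6 (mod 13); (12|13)=+1, (6|13)=-1; sign (−1)^0·+1^2·-1^4 = +1.
(a,b)_3: α=14, u≡1; β=8, v≡1 (mod 3); (1|3)=+1, (1|3)=+1; sign (−1)^0·+1^8·+1^14 = +1.
(a,b)_41: α=3, u≡26; β=2, v≡7 (mod 41); (26|41)=-1, (7|41)=-1; sign (−1)^0·-1^2·-1^3 = -1.
(a,b)_∞: sgn(136735)=+, sgn(-3335)=−, so +1.
(a,b)_5: α=-11, u≡3; β=-7, v≡3 (mod 5); (3|5)=-1, (3|5)=-1; sign (−1)^0·-1^-7·-1^-11 = +1.
(a,b)_23: α=1, u≡5; β=1, v≡4 (mod 23); (5|23)=-1, (4|23)=+1; sign (−1)^1·-1^1·+1^1 = +1.
(a,b)_29: α=3, u≡19; β=3, v≡13 (mod 29); (19|29)=-1, (13|29)=+1; sign (−1)^0·-1^3·+1^3 = -1.
(a,b)_2: α=-8, β=-4; u≡7, v≡1 (mod 8); ε(u)ε(v)=1·0, αω(v)=-8·0, βω(u)=-4·0; sum ≡ 0  ⇒  +1.
(a,b)_7: α=4, u≡2; β=2, v≡1 (mod 7); (2|7)=+1, (1|7)=+1; sign (−1)^0·+1^2·+1^4 = +1.
|Ram(136735, -3335)| = 2, even; anisotropic at {29, 41}.

[29, 41]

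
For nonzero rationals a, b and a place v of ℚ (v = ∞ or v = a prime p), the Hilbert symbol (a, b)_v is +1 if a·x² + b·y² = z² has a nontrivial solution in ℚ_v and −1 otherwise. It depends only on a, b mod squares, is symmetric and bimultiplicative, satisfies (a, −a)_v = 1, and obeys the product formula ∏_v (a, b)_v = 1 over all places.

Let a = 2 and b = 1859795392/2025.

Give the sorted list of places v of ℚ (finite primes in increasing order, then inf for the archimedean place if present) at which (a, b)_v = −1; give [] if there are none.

[13, 19]

Mod squares: a ≡ 2, b ≡ 247. Check v ∈ {∞, 2, 3, 5, 7, 13, 19}.
v=2: v_2(a)=1, v_2(b)=6; units ≡ 1, 7 (mod 8); ε·ε+αω+βω = 0·1+1·0+6·0 ≡ 0  ⇒  (a,b)_2 = +1.
v=13: a=13^0·(≡2), b=13^1·(≡11) mod 13; (2|13)=-1, (11|13)=-1; (−1)^{0·1·6}·(-1)^1·(-1)^0 = -1.
v=3: a=3^0·(≡2), b=3^-4·(≡1) mod 3; (2|3)=-1, (1|3)=+1; (−1)^{0·-4·1}·(-1)^-4·(+1)^0 = +1.
v=5: a=5^0·(≡2), b=5^-2·(≡2) mod 5; (2|5)=-1, (2|5)=-1; (−1)^{0·-2·2}·(-1)^-2·(-1)^0 = +1.
v=19: a=19^0·(≡2), b=19^1·(≡10) mod 19; (2|19)=-1, (10|19)=-1; (−1)^{0·1·9}·(-1)^1·(-1)^0 = -1.
v=7: a=7^0·(≡2), b=7^6·(≡1) mod 7; (2|7)=+1, (1|7)=+1; (−1)^{0·6·3}·(+1)^6·(+1)^0 = +1.
v=∞: 2 > 0 and 247 > 0  ⇒  (a,b)_∞ = +1.
|Ram(2, 247)| = 2, even; anisotropic at {13, 19}.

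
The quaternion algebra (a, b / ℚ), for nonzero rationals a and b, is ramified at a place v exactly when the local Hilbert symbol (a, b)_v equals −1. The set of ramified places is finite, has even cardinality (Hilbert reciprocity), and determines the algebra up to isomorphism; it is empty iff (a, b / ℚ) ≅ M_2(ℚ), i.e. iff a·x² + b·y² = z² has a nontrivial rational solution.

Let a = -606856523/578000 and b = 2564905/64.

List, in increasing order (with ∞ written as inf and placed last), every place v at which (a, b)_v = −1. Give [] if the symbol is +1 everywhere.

Mod squares: a ≡ -1015, b ≡ 145. Check v ∈ {∞, 2, 5, 7, 13, 17, 19, 29}.
v=5: a=5^-3·(≡3), b=5^1·(≡4) mod 5; (3|5)=-1, (4|5)=+1; (−1)^{-3·1·2}·(-1)^1·(+1)^-3 = -1.
v=13: a=13^2·(≡12), b=13^0·(≡8) mod 13; (12|13)=+1, (8|13)=-1; (−1)^{2·0·6}·(+1)^0·(-1)^2 = +1.
v=29: a=29^1·(≡23), b=29^1·(≡4) mod 29; (23|29)=+1, (4|29)=+1; (−1)^{1·1·14}·(+1)^1·(+1)^1 = +1.
v=∞: -1015 < 0 and 145 > 0  ⇒  (a,b)_∞ = +1.
v=17: a=17^-2·(≡10), b=17^0·(≡1) mod 17; (10|17)=-1, (1|17)=+1; (−1)^{-2·0·8}·(-1)^0·(+1)^-2 = +1.
v=7: a=7^3·(≡1), b=7^2·(≡6) mod 7; (1|7)=+1, (6|7)=-1; (−1)^{3·2·3}·(+1)^2·(-1)^3 = -1.
v=2: v_2(a)=-4, v_2(b)=-6; units ≡ 1, 1 (mod 8); ε·ε+αω+βω = 0·0+-4·0+-6·0 ≡ 0  ⇒  (a,b)_2 = +1.
v=19: a=19^2·(≡1), b=19^2·(≡8) mod 19; (1|19)=+1, (8|19)=-1; (−1)^{2·2·9}·(+1)^2·(-1)^2 = +1.
(-1015, 145 / ℚ) ramifies at {5, 7}: a division algebra.

[5, 7]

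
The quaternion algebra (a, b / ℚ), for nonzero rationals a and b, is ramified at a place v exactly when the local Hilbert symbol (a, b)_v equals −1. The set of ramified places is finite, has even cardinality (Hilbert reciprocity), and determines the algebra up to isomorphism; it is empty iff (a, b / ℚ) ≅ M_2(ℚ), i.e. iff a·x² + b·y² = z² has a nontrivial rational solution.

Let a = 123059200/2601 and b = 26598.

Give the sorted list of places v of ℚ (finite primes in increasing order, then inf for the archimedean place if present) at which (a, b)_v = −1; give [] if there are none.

[2, 23]

(a, b) ≡ (4807, 26598) mod (ℚ^×)²; places V = {2, 3, 5, 11, 13, 17, 19, 23, 31, ∞}.
(a,b)_23: α=1, u≡1; β=0, v≡10 (mod 23); (1|23)=+1, (10|23)=-1; sign (−1)^0·+1^0·-1^1 = -1.
(a,b)_5: α=2, u≡3; β=0, v≡3 (mod 5); (3|5)=-1, (3|5)=-1; sign (−1)^0·-1^0·-1^2 = +1.
(a,b)_3: α=-2, u≡1; β=1, v≡1 (mod 3); (1|3)=+1, (1|3)=+1; sign (−1)^0·+1^1·+1^-2 = +1.
(a,b)_11: α=1, u≡7; β=1, v≡9 (mod 11); (7|11)=-1, (9|11)=+1; sign (−1)^1·-1^1·+1^1 = +1.
(a,b)_31: α=0, u≡4; β=1, v≡21 (mod 31); (4|31)=+1, (21|31)=-1; sign (−1)^0·+1^1·-1^0 = +1.
(a,b)_13: α=0, u≡4; β=1, v≡5 (mod 13); (4|13)=+1, (5|13)=-1; sign (−1)^0·+1^1·-1^0 = +1.
(a,b)_19: α=1, u≡17; β=0, v≡17 (mod 19); (17|19)=+1, (17|19)=+1; sign (−1)^0·+1^0·+1^1 = +1.
(a,b)_2: α=10, β=1; u≡7, v≡3 (mod 8); ε(u)ε(v)=1·1, αω(v)=10·1, βω(u)=1·0; sum ≡ 1  ⇒  -1.
(a,b)_17: α=-2, u≡16; β=0, v≡10 (mod 17); (16|17)=+1, (10|17)=-1; sign (−1)^0·+1^0·-1^-2 = +1.
(a,b)_∞: sgn(4807)=+, sgn(26598)=+, so +1.
|Ram(4807, 26598)| = 2, even; anisotropic at {2, 23}.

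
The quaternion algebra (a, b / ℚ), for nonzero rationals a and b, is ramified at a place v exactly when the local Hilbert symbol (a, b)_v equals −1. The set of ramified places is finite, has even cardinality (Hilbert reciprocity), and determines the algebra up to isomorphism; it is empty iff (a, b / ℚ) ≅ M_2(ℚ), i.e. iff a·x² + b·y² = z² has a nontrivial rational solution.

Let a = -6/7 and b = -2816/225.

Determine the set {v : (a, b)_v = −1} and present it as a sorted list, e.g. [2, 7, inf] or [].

Mod squares: a ≡ -42, b ≡ -11. Check v ∈ {∞, 2, 3, 5, 7, 11}.
v=∞: -42 < 0 and -11 < 0  ⇒  (a,b)_∞ = -1.
v=3: a=3^1·(≡1), b=3^-2·(≡1) mod 3; (1|3)=+1, (1|3)=+1; (−1)^{1·-2·1}·(+1)^-2·(+1)^1 = +1.
v=7: a=7^-1·(≡1), b=7^0·(≡5) mod 7; (1|7)=+1, (5|7)=-1; (−1)^{-1·0·3}·(+1)^0·(-1)^-1 = -1.
v=2: v_2(a)=1, v_2(b)=8; units ≡ 3, 5 (mod 8); ε·ε+αω+βω = 1·0+1·1+8·1 ≡ 1  ⇒  (a,b)_2 = -1.
v=11: a=11^0·(≡7), b=11^1·(≡6) mod 11; (7|11)=-1, (6|11)=-1; (−1)^{0·1·5}·(-1)^1·(-1)^0 = -1.
v=5: a=5^0·(≡2), b=5^-2·(≡1) mod 5; (2|5)=-1, (1|5)=+1; (−1)^{0·-2·2}·(-1)^-2·(+1)^0 = +1.
(-42, -11 / ℚ) ramifies at {2, 7, 11, ∞}: a division algebra.

[2, 7, 11, inf]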